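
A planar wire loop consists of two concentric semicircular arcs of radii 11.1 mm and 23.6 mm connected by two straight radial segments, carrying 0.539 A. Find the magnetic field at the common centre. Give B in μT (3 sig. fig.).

B ≈ 8.08 μT

The radial connectors point toward the centre, so dl × r̂ = 0 and they contribute nothing.
Each semicircle gives μ₀I/(4R): inner arc 1.53×10⁻⁵ T, outer arc 7.18×10⁻⁶ T.
The two arcs carry current in opposite angular senses, so their fields oppose: B = |1.53×10⁻⁵ − 7.18×10⁻⁶| = 8.08×10⁻⁶ T.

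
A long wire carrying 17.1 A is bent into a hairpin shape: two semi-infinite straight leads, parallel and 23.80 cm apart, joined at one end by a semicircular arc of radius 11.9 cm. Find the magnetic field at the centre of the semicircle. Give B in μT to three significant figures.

The semicircular arc contributes B_arc = μ₀I·π/(4πR) = μ₀I/(4R) = 4.51×10⁻⁵ T.
Each semi-infinite lead is at perpendicular distance R = 0.119 m from the centre, with the perpendicular foot at its near end, so it contributes μ₀I/(4πR); both point the same way, together 2.87×10⁻⁵ T.
Arc and leads all point the same direction: B = 4.51×10⁻⁵ + 2.87×10⁻⁵ = 7.39×10⁻⁵ T.

B ≈ 73.9 μT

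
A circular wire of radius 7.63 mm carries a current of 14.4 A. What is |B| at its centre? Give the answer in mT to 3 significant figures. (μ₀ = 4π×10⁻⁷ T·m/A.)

At the centre of a circular loop the Biot–Savart law gives B = μ₀I/(2R).
B = (4π×10⁻⁷ × 14.4) / (2 × 0.00763) = 1.19×10⁻³ T.

B ≈ 1.19 mT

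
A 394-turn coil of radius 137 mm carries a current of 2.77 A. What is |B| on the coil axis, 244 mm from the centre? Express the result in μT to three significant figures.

B ≈ 587 μT

For an N-turn flat coil, B = Nμ₀IR²/[2(R²+z²)^(3/2)] with R = 0.137 m, z = 0.244 m.
B = 394 × 1.49×10⁻⁶ T = 5.87×10⁻⁴ T.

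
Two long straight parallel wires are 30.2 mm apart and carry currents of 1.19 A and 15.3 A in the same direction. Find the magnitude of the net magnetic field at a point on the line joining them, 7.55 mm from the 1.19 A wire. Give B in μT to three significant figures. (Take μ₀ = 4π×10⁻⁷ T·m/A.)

B ≈ 104 μT

Each long wire gives B = μ₀I/(2πd). Distances are d₁ = 0.00755 m and d₂ = 0.02265 m.
B₁ = 3.15×10⁻⁵ T, B₂ = 1.35×10⁻⁴ T.
Between parallel currents the two contributions point in opposite directions, so they subtract. B = |B₁ − B₂| = |3.15×10⁻⁵ − 1.35×10⁻⁴| = 1.04×10⁻⁴ T.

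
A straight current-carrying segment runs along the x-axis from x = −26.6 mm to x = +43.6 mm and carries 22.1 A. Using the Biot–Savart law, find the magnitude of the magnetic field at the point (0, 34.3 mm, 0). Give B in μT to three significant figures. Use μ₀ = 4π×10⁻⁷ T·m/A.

For a finite straight segment, B = (μ₀I/4πd)(sinθ₁ + sinθ₂), where θ₁, θ₂ are the angles from the perpendicular to each end.
The perpendicular distance is d = 0.0343 m; the end-offsets along the wire are a = 0.0266 m and b = 0.0436 m.
sinθ₁ = 0.0266/√(0.0266²+0.0343²) = 0.6128; sinθ₂ = 0.0436/√(0.0436²+0.0343²) = 0.7859.
B = (4π×10⁻⁷ × 22.1) / (4π × 0.0343) × (0.6128 + 0.7859) = 9.01×10⁻⁵ T.

B ≈ 90.1 μT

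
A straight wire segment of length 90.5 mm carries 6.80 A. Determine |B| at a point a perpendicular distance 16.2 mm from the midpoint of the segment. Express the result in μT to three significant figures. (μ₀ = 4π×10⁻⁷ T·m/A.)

For a finite straight segment, B = (μ₀I/4πd)(sinθ₁ + sinθ₂), where θ₁, θ₂ are the angles from the perpendicular to each end.
The perpendicular from the point meets the wire at its midpoint, so each end is L/2 = 0.04525 m away along the wire.
sinθ₁ = 0.04525/√(0.04525²+0.0162²) = 0.9415; sinθ₂ = 0.04525/√(0.04525²+0.0162²) = 0.9415.
B = (4π×10⁻⁷ × 6.80) / (4π × 0.0162) × (0.9415 + 0.9415) = 7.90×10⁻⁵ T.

B ≈ 79.0 μT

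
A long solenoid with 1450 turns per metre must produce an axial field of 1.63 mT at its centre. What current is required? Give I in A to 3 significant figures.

I ≈ 0.895 A

Inside a long solenoid B = μ₀nI with n = 1450 m⁻¹, so I = B/(μ₀n).
I = 1.63×10⁻³ / (4π×10⁻⁷ × 1450) = 0.895 A.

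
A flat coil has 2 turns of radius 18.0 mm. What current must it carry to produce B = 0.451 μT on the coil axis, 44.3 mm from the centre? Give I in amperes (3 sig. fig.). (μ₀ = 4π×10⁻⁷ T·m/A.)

I ≈ 0.121 A

For an N-turn coil, B = Nμ₀IR²/[2(R²+z²)^(3/2)] with R = 0.018 m, z = 0.0443 m, so I = 2B(R²+z²)^(3/2)/(Nμ₀R²) = 2 × 4.51×10⁻⁷ × 1.09×10⁻⁴ / (2 × 4π×10⁻⁷ × 0.000324) = 0.121 A.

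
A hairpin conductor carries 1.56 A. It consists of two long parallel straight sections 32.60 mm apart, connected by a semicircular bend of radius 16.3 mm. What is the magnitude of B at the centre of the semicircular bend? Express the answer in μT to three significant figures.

B ≈ 49.2 μT

The semicircular arc contributes B_arc = μ₀I·π/(4πR) = μ₀I/(4R) = 3.01×10⁻⁵ T.
Each semi-infinite lead is at perpendicular distance R = 0.0163 m from the centre, with the perpendicular foot at its near end, so it contributes μ₀I/(4πR); both point the same way, together 1.91×10⁻⁵ T.
Arc and leads all point the same direction: B = 3.01×10⁻⁵ + 1.91×10⁻⁵ = 4.92×10⁻⁵ T.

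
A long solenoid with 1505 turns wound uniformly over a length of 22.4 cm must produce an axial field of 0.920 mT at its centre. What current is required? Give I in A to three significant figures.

Inside a long solenoid B = μ₀nI with n = 6719 m⁻¹, so I = B/(μ₀n).
I = 9.20×10⁻⁴ / (4π×10⁻⁷ × 6719) = 0.109 A.

I ≈ 0.109 A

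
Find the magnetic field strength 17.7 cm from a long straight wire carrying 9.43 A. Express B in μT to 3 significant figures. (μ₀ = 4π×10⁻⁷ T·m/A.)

B ≈ 10.7 μT

For an infinitely long straight wire, B = μ₀I/(2πd).
B = (4π×10⁻⁷ × 9.43) / (2π × 0.177) = 1.07×10⁻⁵ T.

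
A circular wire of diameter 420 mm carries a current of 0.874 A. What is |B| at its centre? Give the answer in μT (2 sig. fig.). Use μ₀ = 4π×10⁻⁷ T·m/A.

B ≈ 2.6 μT

At the centre of a circular loop the Biot–Savart law gives B = μ₀I/(2R) (so R = 0.21 m).
B = (4π×10⁻⁷ × 0.874) / (2 × 0.21) = 2.62×10⁻⁶ T.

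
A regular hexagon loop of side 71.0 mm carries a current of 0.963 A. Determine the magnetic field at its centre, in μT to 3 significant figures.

Each side is a finite straight segment at perpendicular distance d = a/(2 tan(π/6)) = 0.06149 m from the centre, with end-angles ±π/6.
One side contributes B₁ = (μ₀I/4πd)·2 sin(π/6) = 1.57×10⁻⁶ T.
All 6 sides add in the same direction: B = 6 × 1.57×10⁻⁶ = 9.40×10⁻⁶ T.

B ≈ 9.40 μT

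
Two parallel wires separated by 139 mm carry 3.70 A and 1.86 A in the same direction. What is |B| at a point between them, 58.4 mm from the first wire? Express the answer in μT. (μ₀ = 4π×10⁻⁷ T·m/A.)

Each long wire gives B = μ₀I/(2πd). Distances are d₁ = 0.0584 m and d₂ = 0.0806 m.
B₁ = 1.27×10⁻⁵ T, B₂ = 4.62×10⁻⁶ T.
Between parallel currents the two contributions point in opposite directions, so they subtract. B = |B₁ − B₂| = |1.27×10⁻⁵ − 4.62×10⁻⁶| = 8.06×10⁻⁶ T.

B ≈ 8.06 μT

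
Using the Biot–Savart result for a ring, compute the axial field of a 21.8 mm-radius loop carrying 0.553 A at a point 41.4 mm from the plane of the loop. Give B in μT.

On the axis of a circular loop, B = μ₀IR² / [2(R²+z²)^(3/2)].
R² + z² = (0.0218)² + (0.0414)² = 0.002189 m², and (R²+z²)^(3/2) = 1.02×10⁻⁴ m³.
B = (4π×10⁻⁷ × 0.553 × 0.0004752) / (2 × 1.02×10⁻⁴) = 1.61×10⁻⁶ T.

B ≈ 1.61 μT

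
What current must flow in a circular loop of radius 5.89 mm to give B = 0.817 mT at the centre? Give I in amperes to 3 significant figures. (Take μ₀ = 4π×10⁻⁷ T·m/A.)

I ≈ 7.66 A

At the centre of a circular loop B = μ₀I/(2R), so I = 2RB/μ₀.
With R = 0.00589 m, I = 2 × 0.00589 × 8.17×10⁻⁴ / (4π×10⁻⁷) = 7.66 A.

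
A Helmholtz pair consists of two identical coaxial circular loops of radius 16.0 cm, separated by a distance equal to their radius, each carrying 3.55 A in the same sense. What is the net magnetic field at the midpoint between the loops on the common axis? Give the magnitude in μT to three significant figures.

Each loop contributes B = μ₀IR²/[2(R²+z²)^(3/2)] on the axis, with z measured from that loop.
Loop 1 (z = 0.08 m): B₁ = 9.98×10⁻⁶ T. Loop 2 (z = 0.08 m): B₂ = 9.98×10⁻⁶ T.
The fields add: B = B₁ + B₂ = 2.00×10⁻⁵ T.

B ≈ 20.0 μT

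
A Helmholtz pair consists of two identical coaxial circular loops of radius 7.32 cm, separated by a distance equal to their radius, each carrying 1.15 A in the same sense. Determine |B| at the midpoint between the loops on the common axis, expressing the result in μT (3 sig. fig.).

Each loop contributes B = μ₀IR²/[2(R²+z²)^(3/2)] on the axis, with z measured from that loop.
Loop 1 (z = 0.0366 m): B₁ = 7.06×10⁻⁶ T. Loop 2 (z = 0.0366 m): B₂ = 7.06×10⁻⁶ T.
The fields add: B = B₁ + B₂ = 1.41×10⁻⁵ T.

B ≈ 14.1 μT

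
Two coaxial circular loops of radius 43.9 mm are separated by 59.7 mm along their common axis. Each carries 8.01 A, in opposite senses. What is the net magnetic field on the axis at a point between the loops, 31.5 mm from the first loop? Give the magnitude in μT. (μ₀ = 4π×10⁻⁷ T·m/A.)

Each loop contributes B = μ₀IR²/[2(R²+z²)^(3/2)] on the axis, with z measured from that loop.
Loop 1 (z = 0.0315 m): B₁ = 6.15×10⁻⁵ T. Loop 2 (z = 0.0282 m): B₂ = 6.83×10⁻⁵ T.
The fields oppose: B = |B₁ − B₂| = 6.79×10⁻⁶ T.

B ≈ 6.79 μT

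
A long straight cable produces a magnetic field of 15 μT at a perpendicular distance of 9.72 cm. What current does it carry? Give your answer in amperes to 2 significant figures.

For a long straight wire B = μ₀I/(2πd), so I = 2πdB/μ₀.
I = 2π × 0.0972 × 1.50×10⁻⁵ / (4π×10⁻⁷) = 7.29 A.

I ≈ 7.3 A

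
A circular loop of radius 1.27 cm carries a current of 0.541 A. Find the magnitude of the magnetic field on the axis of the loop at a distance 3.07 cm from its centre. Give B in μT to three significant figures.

On the axis of a circular loop, B = μ₀IR² / [2(R²+z²)^(3/2)].
R² + z² = (0.0127)² + (0.0307)² = 0.001104 m², and (R²+z²)^(3/2) = 3.67×10⁻⁵ m³.
B = (4π×10⁻⁷ × 0.541 × 0.0001613) / (2 × 3.67×10⁻⁵) = 1.50×10⁻⁶ T.

B ≈ 1.50 μT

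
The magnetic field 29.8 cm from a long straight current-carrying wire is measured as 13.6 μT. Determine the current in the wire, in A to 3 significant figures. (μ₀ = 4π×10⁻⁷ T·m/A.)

For a long straight wire B = μ₀I/(2πd), so I = 2πdB/μ₀.
I = 2π × 0.298 × 1.36×10⁻⁵ / (4π×10⁻⁷) = 20.3 A.

I ≈ 20.3 A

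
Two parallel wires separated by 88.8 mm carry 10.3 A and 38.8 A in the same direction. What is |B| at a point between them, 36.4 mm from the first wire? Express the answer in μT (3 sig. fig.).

Each long wire gives B = μ₀I/(2πd). Distances are d₁ = 0.0364 m and d₂ = 0.0524 m.
B₁ = 5.66×10⁻⁵ T, B₂ = 1.48×10⁻⁴ T.
Between parallel currents the two contributions point in opposite directions, so they subtract. B = |B₁ − B₂| = |5.66×10⁻⁵ − 1.48×10⁻⁴| = 9.15×10⁻⁵ T.

B ≈ 91.5 μT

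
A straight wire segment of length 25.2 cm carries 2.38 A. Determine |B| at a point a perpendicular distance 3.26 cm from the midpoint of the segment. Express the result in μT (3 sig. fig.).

For a finite straight segment, B = (μ₀I/4πd)(sinθ₁ + sinθ₂), where θ₁, θ₂ are the angles from the perpendicular to each end.
The perpendicular from the point meets the wire at its midpoint, so each end is L/2 = 0.126 m away along the wire.
sinθ₁ = 0.126/√(0.126²+0.0326²) = 0.9681; sinθ₂ = 0.126/√(0.126²+0.0326²) = 0.9681.
B = (4π×10⁻⁷ × 2.38) / (4π × 0.0326) × (0.9681 + 0.9681) = 1.41×10⁻⁵ T.

B ≈ 14.1 μT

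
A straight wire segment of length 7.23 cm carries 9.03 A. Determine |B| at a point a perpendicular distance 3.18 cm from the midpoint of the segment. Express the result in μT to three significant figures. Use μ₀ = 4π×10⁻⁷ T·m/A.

For a finite straight segment, B = (μ₀I/4πd)(sinθ₁ + sinθ₂), where θ₁, θ₂ are the angles from the perpendicular to each end.
The perpendicular from the point meets the wire at its midpoint, so each end is L/2 = 0.03615 m away along the wire.
sinθ₁ = 0.03615/√(0.03615²+0.0318²) = 0.7508; sinθ₂ = 0.03615/√(0.03615²+0.0318²) = 0.7508.
B = (4π×10⁻⁷ × 9.03) / (4π × 0.0318) × (0.7508 + 0.7508) = 4.26×10⁻⁵ T.

B ≈ 42.6 μT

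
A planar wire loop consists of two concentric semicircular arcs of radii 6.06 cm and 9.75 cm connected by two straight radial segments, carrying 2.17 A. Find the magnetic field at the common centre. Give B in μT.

The radial connectors point toward the centre, so dl × r̂ = 0 and they contribute nothing.
Each semicircle gives μ₀I/(4R): inner arc 1.12×10⁻⁵ T, outer arc 6.99×10⁻⁶ T.
The two arcs carry current in opposite angular senses, so their fields oppose: B = |1.12×10⁻⁵ − 6.99×10⁻⁶| = 4.26×10⁻⁶ T.

B ≈ 4.26 μT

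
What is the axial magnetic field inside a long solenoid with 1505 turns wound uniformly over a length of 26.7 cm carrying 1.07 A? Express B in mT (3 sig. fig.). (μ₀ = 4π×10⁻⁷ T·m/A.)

B ≈ 7.58 mT

Inside a long solenoid, B = μ₀nI with n = 5637 turns/m.
B = 4π×10⁻⁷ × 5637 × 1.07 = 7.58×10⁻³ T.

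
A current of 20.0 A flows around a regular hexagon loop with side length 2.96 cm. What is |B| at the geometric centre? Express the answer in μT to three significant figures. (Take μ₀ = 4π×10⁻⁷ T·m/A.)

B ≈ 468 μT

Each side is a finite straight segment at perpendicular distance d = a/(2 tan(π/6)) = 0.02563 m from the centre, with end-angles ±π/6.
One side contributes B₁ = (μ₀I/4πd)·2 sin(π/6) = 7.80×10⁻⁵ T.
All 6 sides add in the same direction: B = 6 × 7.80×10⁻⁵ = 4.68×10⁻⁴ T.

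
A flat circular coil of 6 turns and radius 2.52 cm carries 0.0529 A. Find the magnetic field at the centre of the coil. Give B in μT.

B ≈ 7.91 μT

For an N-turn flat coil, B = Nμ₀I/(2R) with R = 0.0252 m.
B = 6 × 1.32×10⁻⁶ T = 7.91×10⁻⁶ T.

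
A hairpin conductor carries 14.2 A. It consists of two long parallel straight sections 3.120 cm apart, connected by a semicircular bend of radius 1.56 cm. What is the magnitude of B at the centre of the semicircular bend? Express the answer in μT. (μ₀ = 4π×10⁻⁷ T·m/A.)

The semicircular arc contributes B_arc = μ₀I·π/(4πR) = μ₀I/(4R) = 2.86×10⁻⁴ T.
Each semi-infinite lead is at perpendicular distance R = 0.0156 m from the centre, with the perpendicular foot at its near end, so it contributes μ₀I/(4πR); both point the same way, together 1.82×10⁻⁴ T.
Arc and leads all point the same direction: B = 2.86×10⁻⁴ + 1.82×10⁻⁴ = 4.68×10⁻⁴ T.

B ≈ 468 μT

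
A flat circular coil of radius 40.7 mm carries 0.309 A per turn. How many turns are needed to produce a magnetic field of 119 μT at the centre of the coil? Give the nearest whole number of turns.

N = 25

For an N-turn coil, B = Nμ₀I/(2R). A single turn gives B₁ = 4.77×10⁻⁶ T with R = 0.0407 m.
N = B/B₁ = 1.19×10⁻⁴ / 4.77×10⁻⁶ = 24.95.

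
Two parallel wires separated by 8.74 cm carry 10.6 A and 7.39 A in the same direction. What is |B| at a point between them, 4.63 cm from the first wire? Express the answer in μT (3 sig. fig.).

B ≈ 9.83 μT

Each long wire gives B = μ₀I/(2πd). Distances are d₁ = 0.0463 m and d₂ = 0.0411 m.
B₁ = 4.58×10⁻⁵ T, B₂ = 3.60×10⁻⁵ T.
Between parallel currents the two contributions point in opposite directions, so they subtract. B = |B₁ − B₂| = |4.58×10⁻⁵ − 3.60×10⁻⁵| = 9.83×10⁻⁶ T.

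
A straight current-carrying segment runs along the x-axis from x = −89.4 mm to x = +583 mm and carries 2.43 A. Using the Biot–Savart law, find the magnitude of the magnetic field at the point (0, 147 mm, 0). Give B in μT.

B ≈ 2.46 μT

For a finite straight segment, B = (μ₀I/4πd)(sinθ₁ + sinθ₂), where θ₁, θ₂ are the angles from the perpendicular to each end.
The perpendicular distance is d = 0.147 m; the end-offsets along the wire are a = 0.0894 m and b = 0.583 m.
sinθ₁ = 0.0894/√(0.0894²+0.147²) = 0.5196; sinθ₂ = 0.583/√(0.583²+0.147²) = 0.9697.
B = (4π×10⁻⁷ × 2.43) / (4π × 0.147) × (0.5196 + 0.9697) = 2.46×10⁻⁶ T.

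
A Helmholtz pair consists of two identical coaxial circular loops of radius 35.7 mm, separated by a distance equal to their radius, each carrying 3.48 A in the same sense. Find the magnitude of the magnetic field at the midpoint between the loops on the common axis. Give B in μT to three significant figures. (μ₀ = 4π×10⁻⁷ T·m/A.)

Each loop contributes B = μ₀IR²/[2(R²+z²)^(3/2)] on the axis, with z measured from that loop.
Loop 1 (z = 0.01785 m): B₁ = 4.38×10⁻⁵ T. Loop 2 (z = 0.01785 m): B₂ = 4.38×10⁻⁵ T.
The fields add: B = B₁ + B₂ = 8.77×10⁻⁵ T.

B ≈ 87.7 μT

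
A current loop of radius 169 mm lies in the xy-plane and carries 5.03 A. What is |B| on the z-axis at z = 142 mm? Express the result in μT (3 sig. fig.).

On the axis of a circular loop, B = μ₀IR² / [2(R²+z²)^(3/2)].
R² + z² = (0.169)² + (0.142)² = 0.04873 m², and (R²+z²)^(3/2) = 1.08×10⁻² m³.
B = (4π×10⁻⁷ × 5.03 × 0.02856) / (2 × 1.08×10⁻²) = 8.39×10⁻⁶ T.

B ≈ 8.39 μT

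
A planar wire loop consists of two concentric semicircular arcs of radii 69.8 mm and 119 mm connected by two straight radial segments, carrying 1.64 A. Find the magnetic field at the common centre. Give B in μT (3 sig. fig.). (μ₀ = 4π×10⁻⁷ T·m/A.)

The radial connectors point toward the centre, so dl × r̂ = 0 and they contribute nothing.
Each semicircle gives μ₀I/(4R): inner arc 7.38×10⁻⁶ T, outer arc 4.33×10⁻⁶ T.
The two arcs carry current in opposite angular senses, so their fields oppose: B = |7.38×10⁻⁶ − 4.33×10⁻⁶| = 3.05×10⁻⁶ T.

B ≈ 3.05 μT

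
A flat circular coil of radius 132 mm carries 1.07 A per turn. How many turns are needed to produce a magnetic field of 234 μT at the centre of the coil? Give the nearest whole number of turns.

For an N-turn coil, B = Nμ₀I/(2R). A single turn gives B₁ = 5.09×10⁻⁶ T with R = 0.132 m.
N = B/B₁ = 2.34×10⁻⁴ / 5.09×10⁻⁶ = 45.94.

N = 46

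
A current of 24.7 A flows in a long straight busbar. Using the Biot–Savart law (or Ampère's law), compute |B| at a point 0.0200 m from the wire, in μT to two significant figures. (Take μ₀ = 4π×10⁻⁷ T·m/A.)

For an infinitely long straight wire, B = μ₀I/(2πd).
B = (4π×10⁻⁷ × 24.7) / (2π × 0.02) = 2.47×10⁻⁴ T.

B ≈ 250 μT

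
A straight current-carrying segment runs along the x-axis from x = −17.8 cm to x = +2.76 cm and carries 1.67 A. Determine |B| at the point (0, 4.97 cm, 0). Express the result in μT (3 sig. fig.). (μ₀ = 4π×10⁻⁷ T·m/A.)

For a finite straight segment, B = (μ₀I/4πd)(sinθ₁ + sinθ₂), where θ₁, θ₂ are the angles from the perpendicular to each end.
The perpendicular distance is d = 0.0497 m; the end-offsets along the wire are a = 0.178 m and b = 0.0276 m.
sinθ₁ = 0.178/√(0.178²+0.0497²) = 0.9632; sinθ₂ = 0.0276/√(0.0276²+0.0497²) = 0.4855.
B = (4π×10⁻⁷ × 1.67) / (4π × 0.0497) × (0.9632 + 0.4855) = 4.87×10⁻⁶ T.

B ≈ 4.87 μT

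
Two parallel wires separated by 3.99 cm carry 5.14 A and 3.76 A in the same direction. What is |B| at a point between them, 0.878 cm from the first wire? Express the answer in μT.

Each long wire gives B = μ₀I/(2πd). Distances are d₁ = 0.00878 m and d₂ = 0.03112 m.
B₁ = 1.17×10⁻⁴ T, B₂ = 2.42×10⁻⁵ T.
Between parallel currents the two contributions point in opposite directions, so they subtract. B = |B₁ − B₂| = |1.17×10⁻⁴ − 2.42×10⁻⁵| = 9.29×10⁻⁵ T.

B ≈ 92.9 μT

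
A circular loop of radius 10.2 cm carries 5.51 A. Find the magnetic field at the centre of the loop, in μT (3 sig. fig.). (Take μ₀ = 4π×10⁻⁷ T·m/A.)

B ≈ 33.9 μT

At the centre of a circular loop the Biot–Savart law gives B = μ₀I/(2R).
B = (4π×10⁻⁷ × 5.51) / (2 × 0.102) = 3.39×10⁻⁵ T.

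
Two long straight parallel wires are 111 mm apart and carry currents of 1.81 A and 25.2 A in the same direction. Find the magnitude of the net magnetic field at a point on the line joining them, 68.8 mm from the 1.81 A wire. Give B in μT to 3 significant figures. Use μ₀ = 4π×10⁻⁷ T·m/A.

Each long wire gives B = μ₀I/(2πd). Distances are d₁ = 0.0688 m and d₂ = 0.0422 m.
B₁ = 5.26×10⁻⁶ T, B₂ = 1.19×10⁻⁴ T.
Between parallel currents the two contributions point in opposite directions, so they subtract. B = |B₁ − B₂| = |5.26×10⁻⁶ − 1.19×10⁻⁴| = 1.14×10⁻⁴ T.

B ≈ 114 μT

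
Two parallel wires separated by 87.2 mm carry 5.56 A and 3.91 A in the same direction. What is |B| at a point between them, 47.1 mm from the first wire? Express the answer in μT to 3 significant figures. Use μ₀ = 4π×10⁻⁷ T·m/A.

Each long wire gives B = μ₀I/(2πd). Distances are d₁ = 0.0471 m and d₂ = 0.0401 m.
B₁ = 2.36×10⁻⁵ T, B₂ = 1.95×10⁻⁵ T.
Between parallel currents the two contributions point in opposite directions, so they subtract. B = |B₁ − B₂| = |2.36×10⁻⁵ − 1.95×10⁻⁵| = 4.11×10⁻⁶ T.

B ≈ 4.11 μT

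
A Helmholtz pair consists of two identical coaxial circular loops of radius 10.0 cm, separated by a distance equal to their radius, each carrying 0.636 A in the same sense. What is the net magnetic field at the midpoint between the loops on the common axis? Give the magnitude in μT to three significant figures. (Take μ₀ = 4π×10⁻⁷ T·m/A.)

B ≈ 5.72 μT

Each loop contributes B = μ₀IR²/[2(R²+z²)^(3/2)] on the axis, with z measured from that loop.
Loop 1 (z = 0.05 m): B₁ = 2.86×10⁻⁶ T. Loop 2 (z = 0.05 m): B₂ = 2.86×10⁻⁶ T.
The fields add: B = B₁ + B₂ = 5.72×10⁻⁶ T.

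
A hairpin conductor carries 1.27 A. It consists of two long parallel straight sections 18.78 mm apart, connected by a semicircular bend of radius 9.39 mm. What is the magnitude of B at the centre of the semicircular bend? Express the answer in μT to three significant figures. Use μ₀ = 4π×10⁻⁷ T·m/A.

B ≈ 69.5 μT

The semicircular arc contributes B_arc = μ₀I·π/(4πR) = μ₀I/(4R) = 4.25×10⁻⁵ T.
Each semi-infinite lead is at perpendicular distance R = 0.00939 m from the centre, with the perpendicular foot at its near end, so it contributes μ₀I/(4πR); both point the same way, together 2.71×10⁻⁵ T.
Arc and leads all point the same direction: B = 4.25×10⁻⁵ + 2.71×10⁻⁵ = 6.95×10⁻⁵ T.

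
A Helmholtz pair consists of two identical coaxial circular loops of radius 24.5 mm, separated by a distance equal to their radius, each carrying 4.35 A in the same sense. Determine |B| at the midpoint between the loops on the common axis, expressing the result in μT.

Each loop contributes B = μ₀IR²/[2(R²+z²)^(3/2)] on the axis, with z measured from that loop.
Loop 1 (z = 0.01225 m): B₁ = 7.98×10⁻⁵ T. Loop 2 (z = 0.01225 m): B₂ = 7.98×10⁻⁵ T.
The fields add: B = B₁ + B₂ = 1.60×10⁻⁴ T.

B ≈ 160 μT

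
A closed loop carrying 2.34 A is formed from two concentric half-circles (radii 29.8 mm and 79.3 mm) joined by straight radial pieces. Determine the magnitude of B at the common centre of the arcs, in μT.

The radial connectors point toward the centre, so dl × r̂ = 0 and they contribute nothing.
Each semicircle gives μ₀I/(4R): inner arc 2.47×10⁻⁵ T, outer arc 9.27×10⁻⁶ T.
The two arcs carry current in opposite angular senses, so their fields oppose: B = |2.47×10⁻⁵ − 9.27×10⁻⁶| = 1.54×10⁻⁵ T.

B ≈ 15.4 μT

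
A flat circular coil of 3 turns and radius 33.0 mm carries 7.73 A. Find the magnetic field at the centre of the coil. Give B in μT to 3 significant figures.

For an N-turn flat coil, B = Nμ₀I/(2R) with R = 0.033 m.
B = 3 × 1.47×10⁻⁴ T = 4.42×10⁻⁴ T.

B ≈ 442 μT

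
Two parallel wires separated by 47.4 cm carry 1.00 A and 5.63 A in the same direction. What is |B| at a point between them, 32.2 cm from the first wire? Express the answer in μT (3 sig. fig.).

Each long wire gives B = μ₀I/(2πd). Distances are d₁ = 0.322 m and d₂ = 0.152 m.
B₁ = 6.21×10⁻⁷ T, B₂ = 7.41×10⁻⁶ T.
Between parallel currents the two contributions point in opposite directions, so they subtract. B = |B₁ − B₂| = |6.21×10⁻⁷ − 7.41×10⁻⁶| = 6.79×10⁻⁶ T.

B ≈ 6.79 μT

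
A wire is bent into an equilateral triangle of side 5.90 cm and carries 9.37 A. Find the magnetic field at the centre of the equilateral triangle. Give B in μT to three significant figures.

Each side is a finite straight segment at perpendicular distance d = a/(2 tan(π/3)) = 0.01703 m from the centre, with end-angles ±π/3.
One side contributes B₁ = (μ₀I/4πd)·2 sin(π/3) = 9.53×10⁻⁵ T.
All 3 sides add in the same direction: B = 3 × 9.53×10⁻⁵ = 2.86×10⁻⁴ T.

B ≈ 286 μT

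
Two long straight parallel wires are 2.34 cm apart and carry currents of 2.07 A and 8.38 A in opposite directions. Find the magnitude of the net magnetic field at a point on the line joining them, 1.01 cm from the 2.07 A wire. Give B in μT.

Each long wire gives B = μ₀I/(2πd). Distances are d₁ = 0.0101 m and d₂ = 0.0133 m.
B₁ = 4.10×10⁻⁵ T, B₂ = 1.26×10⁻⁴ T.
Between antiparallel currents both contributions point the same way, so they add. B = B₁ + B₂ = 4.10×10⁻⁵ + 1.26×10⁻⁴ = 1.67×10⁻⁴ T.

B ≈ 167 μT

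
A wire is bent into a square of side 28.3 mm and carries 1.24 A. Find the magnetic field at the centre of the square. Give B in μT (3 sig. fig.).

B ≈ 49.6 μT

Each side is a finite straight segment at perpendicular distance d = a/(2 tan(π/4)) = 0.01415 m from the centre, with end-angles ±π/4.
One side contributes B₁ = (μ₀I/4πd)·2 sin(π/4) = 1.24×10⁻⁵ T.
All 4 sides add in the same direction: B = 4 × 1.24×10⁻⁵ = 4.96×10⁻⁵ T.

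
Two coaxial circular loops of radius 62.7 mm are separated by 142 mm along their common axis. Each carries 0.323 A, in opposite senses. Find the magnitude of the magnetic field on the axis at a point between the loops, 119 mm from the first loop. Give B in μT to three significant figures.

Each loop contributes B = μ₀IR²/[2(R²+z²)^(3/2)] on the axis, with z measured from that loop.
Loop 1 (z = 0.119 m): B₁ = 3.28×10⁻⁷ T. Loop 2 (z = 0.023 m): B₂ = 2.68×10⁻⁶ T.
The fields oppose: B = |B₁ − B₂| = 2.35×10⁻⁶ T.

B ≈ 2.35 μT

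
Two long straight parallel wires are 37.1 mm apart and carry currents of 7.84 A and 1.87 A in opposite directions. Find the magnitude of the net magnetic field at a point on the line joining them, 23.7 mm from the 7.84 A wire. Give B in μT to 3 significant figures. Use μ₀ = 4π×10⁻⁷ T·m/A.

B ≈ 94.1 μT

Each long wire gives B = μ₀I/(2πd). Distances are d₁ = 0.0237 m and d₂ = 0.0134 m.
B₁ = 6.62×10⁻⁵ T, B₂ = 2.79×10⁻⁵ T.
Between antiparallel currents both contributions point the same way, so they add. B = B₁ + B₂ = 6.62×10⁻⁵ + 2.79×10⁻⁵ = 9.41×10⁻⁵ T.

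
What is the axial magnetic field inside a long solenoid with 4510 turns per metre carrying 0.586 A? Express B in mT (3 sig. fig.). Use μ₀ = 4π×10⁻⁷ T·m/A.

Inside a long solenoid, B = μ₀nI with n = 4510 turns/m.
B = 4π×10⁻⁷ × 4510 × 0.586 = 3.32×10⁻³ T.

B ≈ 3.32 mT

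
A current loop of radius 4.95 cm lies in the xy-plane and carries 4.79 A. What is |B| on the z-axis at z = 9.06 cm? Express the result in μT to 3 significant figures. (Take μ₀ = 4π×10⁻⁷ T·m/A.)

B ≈ 6.70 μT

On the axis of a circular loop, B = μ₀IR² / [2(R²+z²)^(3/2)].
R² + z² = (0.0495)² + (0.0906)² = 0.01066 m², and (R²+z²)^(3/2) = 1.10×10⁻³ m³.
B = (4π×10⁻⁷ × 4.79 × 0.00245) / (2 × 1.10×10⁻³) = 6.70×10⁻⁶ T.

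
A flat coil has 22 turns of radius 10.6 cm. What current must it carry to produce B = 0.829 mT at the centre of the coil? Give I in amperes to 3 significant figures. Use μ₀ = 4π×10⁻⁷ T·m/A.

I ≈ 6.36 A

For an N-turn coil, B = Nμ₀I/(2R) with R = 0.106 m, so I = 2RB/(Nμ₀) = 2 × 0.106 × 8.29×10⁻⁴ / (22 × 4π×10⁻⁷) = 6.36 A.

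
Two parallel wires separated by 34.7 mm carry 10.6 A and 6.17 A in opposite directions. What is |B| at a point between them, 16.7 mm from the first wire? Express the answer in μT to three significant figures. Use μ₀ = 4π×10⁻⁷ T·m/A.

B ≈ 196 μT

Each long wire gives B = μ₀I/(2πd). Distances are d₁ = 0.0167 m and d₂ = 0.018 m.
B₁ = 1.27×10⁻⁴ T, B₂ = 6.86×10⁻⁵ T.
Between antiparallel currents both contributions point the same way, so they add. B = B₁ + B₂ = 1.27×10⁻⁴ + 6.86×10⁻⁵ = 1.96×10⁻⁴ T.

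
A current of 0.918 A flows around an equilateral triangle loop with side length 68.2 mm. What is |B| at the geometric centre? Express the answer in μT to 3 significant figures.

Each side is a finite straight segment at perpendicular distance d = a/(2 tan(π/3)) = 0.01969 m from the centre, with end-angles ±π/3.
One side contributes B₁ = (μ₀I/4πd)·2 sin(π/3) = 8.08×10⁻⁶ T.
All 3 sides add in the same direction: B = 3 × 8.08×10⁻⁶ = 2.42×10⁻⁵ T.

B ≈ 24.2 μT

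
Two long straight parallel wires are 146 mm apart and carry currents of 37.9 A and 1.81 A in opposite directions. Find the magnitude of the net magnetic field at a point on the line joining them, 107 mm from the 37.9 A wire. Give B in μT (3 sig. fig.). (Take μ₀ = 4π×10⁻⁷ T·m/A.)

B ≈ 80.1 μT

Each long wire gives B = μ₀I/(2πd). Distances are d₁ = 0.107 m and d₂ = 0.039 m.
B₁ = 7.08×10⁻⁵ T, B₂ = 9.28×10⁻⁶ T.
Between antiparallel currents both contributions point the same way, so they add. B = B₁ + B₂ = 7.08×10⁻⁵ + 9.28×10⁻⁶ = 8.01×10⁻⁵ T.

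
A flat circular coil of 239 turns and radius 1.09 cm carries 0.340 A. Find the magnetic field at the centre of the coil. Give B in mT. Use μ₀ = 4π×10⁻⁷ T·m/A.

B ≈ 4.68 mT

For an N-turn flat coil, B = Nμ₀I/(2R) with R = 0.0109 m.
B = 239 × 1.96×10⁻⁵ T = 4.68×10⁻³ T.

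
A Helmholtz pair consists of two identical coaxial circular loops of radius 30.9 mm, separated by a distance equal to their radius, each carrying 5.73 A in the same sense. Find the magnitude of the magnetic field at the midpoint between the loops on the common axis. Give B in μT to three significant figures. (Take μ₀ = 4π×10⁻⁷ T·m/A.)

B ≈ 167 μT

Each loop contributes B = μ₀IR²/[2(R²+z²)^(3/2)] on the axis, with z measured from that loop.
Loop 1 (z = 0.01545 m): B₁ = 8.34×10⁻⁵ T. Loop 2 (z = 0.01545 m): B₂ = 8.34×10⁻⁵ T.
The fields add: B = B₁ + B₂ = 1.67×10⁻⁴ T.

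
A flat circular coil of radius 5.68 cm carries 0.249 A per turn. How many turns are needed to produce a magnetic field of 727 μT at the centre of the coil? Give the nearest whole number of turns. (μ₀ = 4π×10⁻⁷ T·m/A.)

N = 264

For an N-turn coil, B = Nμ₀I/(2R). A single turn gives B₁ = 2.75×10⁻⁶ T with R = 0.0568 m.
N = B/B₁ = 7.27×10⁻⁴ / 2.75×10⁻⁶ = 263.94.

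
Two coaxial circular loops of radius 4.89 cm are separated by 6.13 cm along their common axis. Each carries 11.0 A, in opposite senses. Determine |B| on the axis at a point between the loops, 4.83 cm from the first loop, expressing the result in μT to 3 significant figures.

Each loop contributes B = μ₀IR²/[2(R²+z²)^(3/2)] on the axis, with z measured from that loop.
Loop 1 (z = 0.0483 m): B₁ = 5.09×10⁻⁵ T. Loop 2 (z = 0.013 m): B₂ = 1.28×10⁻⁴ T.
The fields oppose: B = |B₁ − B₂| = 7.67×10⁻⁵ T.

B ≈ 76.7 μT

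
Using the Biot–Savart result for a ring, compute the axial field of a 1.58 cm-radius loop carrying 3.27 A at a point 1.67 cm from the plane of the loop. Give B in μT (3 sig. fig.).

On the axis of a circular loop, B = μ₀IR² / [2(R²+z²)^(3/2)].
R² + z² = (0.0158)² + (0.0167)² = 0.0005285 m², and (R²+z²)^(3/2) = 1.22×10⁻⁵ m³.
B = (4π×10⁻⁷ × 3.27 × 0.0002496) / (2 × 1.22×10⁻⁵) = 4.22×10⁻⁵ T.

B ≈ 42.2 μT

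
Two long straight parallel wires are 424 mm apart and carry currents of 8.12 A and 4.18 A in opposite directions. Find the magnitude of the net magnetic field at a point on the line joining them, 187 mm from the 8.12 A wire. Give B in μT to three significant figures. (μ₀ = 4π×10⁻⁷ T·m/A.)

B ≈ 12.2 μT

Each long wire gives B = μ₀I/(2πd). Distances are d₁ = 0.187 m and d₂ = 0.237 m.
B₁ = 8.68×10⁻⁶ T, B₂ = 3.53×10⁻⁶ T.
Between antiparallel currents both contributions point the same way, so they add. B = B₁ + B₂ = 8.68×10⁻⁶ + 3.53×10⁻⁶ = 1.22×10⁻⁵ T.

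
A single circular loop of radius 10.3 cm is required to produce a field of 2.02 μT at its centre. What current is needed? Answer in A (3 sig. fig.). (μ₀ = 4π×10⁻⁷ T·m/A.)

At the centre of a circular loop B = μ₀I/(2R), so I = 2RB/μ₀.
With R = 0.103 m, I = 2 × 0.103 × 2.02×10⁻⁶ / (4π×10⁻⁷) = 0.331 A.

I ≈ 0.331 A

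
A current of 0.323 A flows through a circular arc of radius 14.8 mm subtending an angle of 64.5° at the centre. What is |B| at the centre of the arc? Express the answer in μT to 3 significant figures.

B ≈ 2.46 μT

The Biot–Savart field of a circular arc at its centre is B = μ₀Iφ/(4πR), with φ = 1.126 rad.
B = (4π×10⁻⁷ × 0.323 × 1.126) / (4π × 0.0148) = 2.46×10⁻⁶ T.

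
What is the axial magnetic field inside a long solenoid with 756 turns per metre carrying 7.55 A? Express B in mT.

B ≈ 7.17 mT

Inside a long solenoid, B = μ₀nI with n = 756 turns/m.
B = 4π×10⁻⁷ × 756 × 7.55 = 7.17×10⁻³ T.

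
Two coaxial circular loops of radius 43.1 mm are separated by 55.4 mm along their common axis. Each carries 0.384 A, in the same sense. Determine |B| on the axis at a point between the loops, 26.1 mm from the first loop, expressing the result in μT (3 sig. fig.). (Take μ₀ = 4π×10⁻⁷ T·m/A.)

Each loop contributes B = μ₀IR²/[2(R²+z²)^(3/2)] on the axis, with z measured from that loop.
Loop 1 (z = 0.0261 m): B₁ = 3.50×10⁻⁶ T. Loop 2 (z = 0.0293 m): B₂ = 3.17×10⁻⁶ T.
The fields add: B = B₁ + B₂ = 6.67×10⁻⁶ T.

B ≈ 6.67 μT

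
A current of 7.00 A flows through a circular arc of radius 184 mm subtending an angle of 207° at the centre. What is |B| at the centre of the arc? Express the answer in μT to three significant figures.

B ≈ 13.7 μT

The Biot–Savart field of a circular arc at its centre is B = μ₀Iφ/(4πR), with φ = 3.613 rad.
B = (4π×10⁻⁷ × 7.00 × 3.613) / (4π × 0.184) = 1.37×10⁻⁵ T.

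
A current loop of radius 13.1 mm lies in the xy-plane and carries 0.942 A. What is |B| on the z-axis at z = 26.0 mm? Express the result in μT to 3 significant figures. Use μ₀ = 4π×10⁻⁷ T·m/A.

On the axis of a circular loop, B = μ₀IR² / [2(R²+z²)^(3/2)].
R² + z² = (0.0131)² + (0.026)² = 0.0008476 m², and (R²+z²)^(3/2) = 2.47×10⁻⁵ m³.
B = (4π×10⁻⁷ × 0.942 × 0.0001716) / (2 × 2.47×10⁻⁵) = 4.12×10⁻⁶ T.

B ≈ 4.12 μT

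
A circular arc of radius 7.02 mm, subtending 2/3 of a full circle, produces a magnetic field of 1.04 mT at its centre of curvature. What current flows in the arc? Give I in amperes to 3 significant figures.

I ≈ 17.4 A

For a circular arc, B = μ₀Iφ/(4πR) with φ in radians; here φ = 4.189 rad.
So I = 4πRB/(μ₀φ) = 4π × 0.00702 × 1.04×10⁻³ / (4π×10⁻⁷ × 4.189) = 17.4 A.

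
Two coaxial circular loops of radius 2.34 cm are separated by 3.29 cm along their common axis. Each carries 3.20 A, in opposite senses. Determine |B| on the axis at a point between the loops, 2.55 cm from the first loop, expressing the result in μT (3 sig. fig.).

Each loop contributes B = μ₀IR²/[2(R²+z²)^(3/2)] on the axis, with z measured from that loop.
Loop 1 (z = 0.0255 m): B₁ = 2.66×10⁻⁵ T. Loop 2 (z = 0.0074 m): B₂ = 7.45×10⁻⁵ T.
The fields oppose: B = |B₁ − B₂| = 4.79×10⁻⁵ T.

B ≈ 47.9 μT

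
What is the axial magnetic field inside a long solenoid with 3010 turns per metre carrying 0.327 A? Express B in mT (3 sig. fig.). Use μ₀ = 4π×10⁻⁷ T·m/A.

Inside a long solenoid, B = μ₀nI with n = 3010 turns/m.
B = 4π×10⁻⁷ × 3010 × 0.327 = 1.24×10⁻³ T.

B ≈ 1.24 mT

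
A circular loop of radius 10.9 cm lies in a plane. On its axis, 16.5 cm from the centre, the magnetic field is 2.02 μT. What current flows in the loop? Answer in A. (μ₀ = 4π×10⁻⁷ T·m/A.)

I ≈ 2.09 A

On the axis of a loop, B = μ₀IR²/[2(R²+z²)^(3/2)], so I = 2B(R²+z²)^(3/2)/(μ₀R²).
R² + z² = 0.01188 + 0.02723 = 0.03911 m²; raised to 3/2 gives 7.73×10⁻³ m³.
I = 2 × 2.02×10⁻⁶ × 7.73×10⁻³ / (1.26×10⁻⁶ × 0.01188) = 2.09 A.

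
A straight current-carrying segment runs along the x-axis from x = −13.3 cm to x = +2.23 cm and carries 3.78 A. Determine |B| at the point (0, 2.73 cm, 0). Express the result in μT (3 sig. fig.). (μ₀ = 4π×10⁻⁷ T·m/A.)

B ≈ 22.3 μT

For a finite straight segment, B = (μ₀I/4πd)(sinθ₁ + sinθ₂), where θ₁, θ₂ are the angles from the perpendicular to each end.
The perpendicular distance is d = 0.0273 m; the end-offsets along the wire are a = 0.133 m and b = 0.0223 m.
sinθ₁ = 0.133/√(0.133²+0.0273²) = 0.9796; sinθ₂ = 0.0223/√(0.0223²+0.0273²) = 0.6326.
B = (4π×10⁻⁷ × 3.78) / (4π × 0.0273) × (0.9796 + 0.6326) = 2.23×10⁻⁵ T.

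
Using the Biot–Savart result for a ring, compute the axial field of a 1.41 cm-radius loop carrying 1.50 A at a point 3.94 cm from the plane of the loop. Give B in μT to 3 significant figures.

On the axis of a circular loop, B = μ₀IR² / [2(R²+z²)^(3/2)].
R² + z² = (0.0141)² + (0.0394)² = 0.001751 m², and (R²+z²)^(3/2) = 7.33×10⁻⁵ m³.
B = (4π×10⁻⁷ × 1.50 × 0.0001988) / (2 × 7.33×10⁻⁵) = 2.56×10⁻⁶ T.

B ≈ 2.56 μT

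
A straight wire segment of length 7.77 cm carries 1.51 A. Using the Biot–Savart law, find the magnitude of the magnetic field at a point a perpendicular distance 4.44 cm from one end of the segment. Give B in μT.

For a finite straight segment, B = (μ₀I/4πd)(sinθ₁ + sinθ₂), where θ₁, θ₂ are the angles from the perpendicular to each end.
The perpendicular foot is at one end, so the two end-offsets along the wire are 0 and L = 0.0777 m.
sinθ₁ = 0/√(0²+0.0444²) = 0.0000; sinθ₂ = 0.0777/√(0.0777²+0.0444²) = 0.8682.
B = (4π×10⁻⁷ × 1.51) / (4π × 0.0444) × (0.0000 + 0.8682) = 2.95×10⁻⁶ T.

B ≈ 2.95 μT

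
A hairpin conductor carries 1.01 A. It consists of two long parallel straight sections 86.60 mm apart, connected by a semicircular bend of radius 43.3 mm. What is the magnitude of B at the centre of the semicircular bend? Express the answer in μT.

The semicircular arc contributes B_arc = μ₀I·π/(4πR) = μ₀I/(4R) = 7.33×10⁻⁶ T.
Each semi-infinite lead is at perpendicular distance R = 0.0433 m from the centre, with the perpendicular foot at its near end, so it contributes μ₀I/(4πR); both point the same way, together 4.67×10⁻⁶ T.
Arc and leads all point the same direction: B = 7.33×10⁻⁶ + 4.67×10⁻⁶ = 1.20×10⁻⁵ T.

B ≈ 12.0 μT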